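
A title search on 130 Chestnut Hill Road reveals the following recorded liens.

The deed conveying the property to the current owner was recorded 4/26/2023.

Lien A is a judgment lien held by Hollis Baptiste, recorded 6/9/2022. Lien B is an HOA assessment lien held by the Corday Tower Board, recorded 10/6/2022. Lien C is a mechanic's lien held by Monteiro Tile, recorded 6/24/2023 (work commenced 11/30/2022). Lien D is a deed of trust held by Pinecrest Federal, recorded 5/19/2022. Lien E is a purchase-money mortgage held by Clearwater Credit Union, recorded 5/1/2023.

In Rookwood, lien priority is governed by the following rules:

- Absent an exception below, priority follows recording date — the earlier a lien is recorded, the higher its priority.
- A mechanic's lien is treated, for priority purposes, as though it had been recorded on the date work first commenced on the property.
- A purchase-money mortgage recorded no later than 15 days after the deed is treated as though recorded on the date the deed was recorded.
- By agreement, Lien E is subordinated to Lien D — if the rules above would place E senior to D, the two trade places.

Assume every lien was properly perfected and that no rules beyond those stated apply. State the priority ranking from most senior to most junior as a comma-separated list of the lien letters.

D, A, B, C, E

First, effective dates: C's effective date is 11/30/2022, when work began; E's effective date is the deed date, 4/26/2023.
By effective date, earliest first: D (5/19/2022), A (6/9/2022), B (10/6/2022), C (11/30/2022), E (4/26/2023).
E already ranks below D; the subordination has no effect.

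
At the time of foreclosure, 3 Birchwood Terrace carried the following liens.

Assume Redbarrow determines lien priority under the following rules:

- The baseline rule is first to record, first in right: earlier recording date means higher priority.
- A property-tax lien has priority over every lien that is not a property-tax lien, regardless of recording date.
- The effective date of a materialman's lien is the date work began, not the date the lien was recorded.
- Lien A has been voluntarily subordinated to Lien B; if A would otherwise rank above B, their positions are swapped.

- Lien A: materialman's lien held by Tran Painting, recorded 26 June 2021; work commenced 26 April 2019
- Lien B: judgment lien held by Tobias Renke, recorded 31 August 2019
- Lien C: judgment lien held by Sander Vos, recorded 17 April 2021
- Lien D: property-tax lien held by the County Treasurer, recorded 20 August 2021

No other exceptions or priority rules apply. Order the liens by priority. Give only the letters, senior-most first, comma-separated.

D, B, A, C

First, effective dates: A is treated as recorded 26 April 2019, the work-commencement date.
As a property-tax lien, D is senior to every other lien.
Ordering the rest by effective date: A (26 April 2019), B (31 August 2019), C (17 April 2021).
The subordination applies — A was senior to B — so A and B swap.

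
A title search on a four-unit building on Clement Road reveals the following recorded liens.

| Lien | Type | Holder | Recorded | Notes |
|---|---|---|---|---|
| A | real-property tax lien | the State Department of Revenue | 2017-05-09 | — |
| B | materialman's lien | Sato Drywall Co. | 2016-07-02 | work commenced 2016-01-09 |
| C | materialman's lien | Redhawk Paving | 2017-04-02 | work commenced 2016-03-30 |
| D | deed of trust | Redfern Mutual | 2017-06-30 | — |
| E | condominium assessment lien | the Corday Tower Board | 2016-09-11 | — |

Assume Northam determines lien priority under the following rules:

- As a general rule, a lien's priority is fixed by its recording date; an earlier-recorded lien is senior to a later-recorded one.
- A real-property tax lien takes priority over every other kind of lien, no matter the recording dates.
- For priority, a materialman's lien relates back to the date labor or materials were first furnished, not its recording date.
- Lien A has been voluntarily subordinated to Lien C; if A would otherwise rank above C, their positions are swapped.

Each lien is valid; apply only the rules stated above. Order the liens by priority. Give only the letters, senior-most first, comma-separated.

Effective dates: B relates back to 2016-01-09 (work commenced); C is treated as recorded 2016-03-30, the work-commencement date.
A is a real-property tax lien and takes priority over every other lien.
Ordering the rest by effective date: B (2016-01-09), C (2016-03-30), E (2016-09-11), D (2017-06-30).
A would otherwise be senior to C, so under the subordination agreement A and C exchange positions.

C, B, A, E, D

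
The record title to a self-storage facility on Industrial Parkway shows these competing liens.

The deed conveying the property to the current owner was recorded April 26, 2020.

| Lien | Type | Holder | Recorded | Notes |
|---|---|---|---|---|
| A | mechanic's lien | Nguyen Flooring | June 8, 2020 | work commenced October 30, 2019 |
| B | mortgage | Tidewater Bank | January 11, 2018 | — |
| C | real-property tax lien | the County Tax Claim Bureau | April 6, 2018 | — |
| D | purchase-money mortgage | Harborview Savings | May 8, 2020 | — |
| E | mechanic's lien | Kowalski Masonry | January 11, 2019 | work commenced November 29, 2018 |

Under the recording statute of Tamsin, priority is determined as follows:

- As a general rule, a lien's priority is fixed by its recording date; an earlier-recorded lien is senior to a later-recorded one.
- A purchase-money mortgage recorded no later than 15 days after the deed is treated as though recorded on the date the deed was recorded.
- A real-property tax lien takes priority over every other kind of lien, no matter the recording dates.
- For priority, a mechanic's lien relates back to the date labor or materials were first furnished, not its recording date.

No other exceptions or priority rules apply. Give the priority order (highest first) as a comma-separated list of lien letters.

C, B, E, A, D

Effective dates: A is treated as recorded October 30, 2019, the work-commencement date; D relates back to the deed date April 26, 2020; E's effective date is November 29, 2018, when work began.
C is a real-property tax lien and takes priority over every other lien.
Remaining liens by effective date: B (January 11, 2018), E (November 29, 2018), A (October 30, 2019), D (April 26, 2020).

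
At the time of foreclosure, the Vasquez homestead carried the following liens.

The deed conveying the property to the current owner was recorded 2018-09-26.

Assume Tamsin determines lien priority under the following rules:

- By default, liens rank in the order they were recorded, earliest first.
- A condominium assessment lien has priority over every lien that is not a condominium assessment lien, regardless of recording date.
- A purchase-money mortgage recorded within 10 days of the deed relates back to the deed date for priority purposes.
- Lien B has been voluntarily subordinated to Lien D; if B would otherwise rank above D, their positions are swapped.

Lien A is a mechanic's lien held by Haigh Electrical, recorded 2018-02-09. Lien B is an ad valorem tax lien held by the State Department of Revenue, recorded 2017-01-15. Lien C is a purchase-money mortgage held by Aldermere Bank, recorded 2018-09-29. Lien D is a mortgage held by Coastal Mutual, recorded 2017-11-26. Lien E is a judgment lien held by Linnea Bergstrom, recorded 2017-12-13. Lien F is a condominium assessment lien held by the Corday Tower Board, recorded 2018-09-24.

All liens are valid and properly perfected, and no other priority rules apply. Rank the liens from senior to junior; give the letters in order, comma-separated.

Adjusting effective dates: C was recorded within the 10-day window, so its effective date is the deed date 2018-09-26.
F is a condominium assessment lien, so it outranks all other liens regardless of date.
Ordering the rest by effective date: B (2017-01-15), D (2017-11-26), E (2017-12-13), A (2018-02-09), C (2018-09-26).
The subordination applies — B was senior to D — so B and D swap.

F, D, B, E, A, C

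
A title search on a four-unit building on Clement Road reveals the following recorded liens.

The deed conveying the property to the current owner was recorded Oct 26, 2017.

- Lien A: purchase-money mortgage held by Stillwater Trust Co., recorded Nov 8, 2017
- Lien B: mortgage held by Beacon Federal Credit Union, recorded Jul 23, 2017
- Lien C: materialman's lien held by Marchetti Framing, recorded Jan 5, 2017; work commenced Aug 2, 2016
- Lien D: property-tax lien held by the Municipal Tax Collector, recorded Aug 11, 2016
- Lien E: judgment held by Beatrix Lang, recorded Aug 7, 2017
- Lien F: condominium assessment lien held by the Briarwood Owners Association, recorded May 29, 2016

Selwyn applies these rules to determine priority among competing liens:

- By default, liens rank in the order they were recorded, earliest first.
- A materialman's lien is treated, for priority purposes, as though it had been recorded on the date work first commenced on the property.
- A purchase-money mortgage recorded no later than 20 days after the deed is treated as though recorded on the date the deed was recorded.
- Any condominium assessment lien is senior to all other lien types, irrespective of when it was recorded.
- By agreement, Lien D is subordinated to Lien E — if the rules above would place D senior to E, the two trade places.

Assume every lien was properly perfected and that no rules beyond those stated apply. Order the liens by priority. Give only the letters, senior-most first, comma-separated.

F, C, E, B, D, A

First, effective dates: A was recorded within the 20-day window, so its effective date is the deed date Oct 26, 2017; C relates back to Aug 2, 2016 (work commenced).
F, as a condominium assessment lien, has superpriority and ranks first.
The other liens, earliest effective date first: C (Aug 2, 2016), D (Aug 11, 2016), B (Jul 23, 2017), E (Aug 7, 2017), A (Oct 26, 2017).
Because D would otherwise rank above E, the subordination swaps them.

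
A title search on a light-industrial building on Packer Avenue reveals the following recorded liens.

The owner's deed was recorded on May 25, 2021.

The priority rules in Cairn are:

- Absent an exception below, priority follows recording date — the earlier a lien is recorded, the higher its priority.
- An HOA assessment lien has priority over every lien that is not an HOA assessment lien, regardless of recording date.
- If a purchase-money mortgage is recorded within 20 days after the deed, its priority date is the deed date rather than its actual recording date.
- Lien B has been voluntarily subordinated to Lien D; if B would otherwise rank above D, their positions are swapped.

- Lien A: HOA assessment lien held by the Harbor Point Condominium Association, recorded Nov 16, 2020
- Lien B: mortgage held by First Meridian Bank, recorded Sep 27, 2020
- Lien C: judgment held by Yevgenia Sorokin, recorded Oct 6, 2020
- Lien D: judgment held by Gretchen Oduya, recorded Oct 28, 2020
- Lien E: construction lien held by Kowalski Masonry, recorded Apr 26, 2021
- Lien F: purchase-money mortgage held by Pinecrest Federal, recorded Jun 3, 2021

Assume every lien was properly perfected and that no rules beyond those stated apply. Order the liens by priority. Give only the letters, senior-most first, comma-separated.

A, D, C, B, E, F

First, effective dates: F's effective date is the deed date, May 25, 2021.
A, as an HOA assessment lien, has superpriority and ranks first.
Among the remaining liens, by effective date: B (Sep 27, 2020), C (Oct 6, 2020), D (Oct 28, 2020), E (Apr 26, 2021), F (May 25, 2021).
The subordination applies — B was senior to D — so B and D swap.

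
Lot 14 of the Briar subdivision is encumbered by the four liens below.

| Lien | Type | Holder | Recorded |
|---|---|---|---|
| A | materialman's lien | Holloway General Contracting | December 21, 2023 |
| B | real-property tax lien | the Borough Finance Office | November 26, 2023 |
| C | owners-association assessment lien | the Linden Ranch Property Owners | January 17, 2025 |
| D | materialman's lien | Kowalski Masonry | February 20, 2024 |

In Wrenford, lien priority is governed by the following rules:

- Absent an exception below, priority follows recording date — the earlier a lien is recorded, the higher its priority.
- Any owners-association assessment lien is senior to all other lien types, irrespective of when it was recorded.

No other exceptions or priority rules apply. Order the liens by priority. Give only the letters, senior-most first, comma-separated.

C, B, A, D

As an owners-association assessment lien, C is senior to every other lien.
The other liens, earliest effective date first: B (November 26, 2023), A (December 21, 2023), D (February 20, 2024).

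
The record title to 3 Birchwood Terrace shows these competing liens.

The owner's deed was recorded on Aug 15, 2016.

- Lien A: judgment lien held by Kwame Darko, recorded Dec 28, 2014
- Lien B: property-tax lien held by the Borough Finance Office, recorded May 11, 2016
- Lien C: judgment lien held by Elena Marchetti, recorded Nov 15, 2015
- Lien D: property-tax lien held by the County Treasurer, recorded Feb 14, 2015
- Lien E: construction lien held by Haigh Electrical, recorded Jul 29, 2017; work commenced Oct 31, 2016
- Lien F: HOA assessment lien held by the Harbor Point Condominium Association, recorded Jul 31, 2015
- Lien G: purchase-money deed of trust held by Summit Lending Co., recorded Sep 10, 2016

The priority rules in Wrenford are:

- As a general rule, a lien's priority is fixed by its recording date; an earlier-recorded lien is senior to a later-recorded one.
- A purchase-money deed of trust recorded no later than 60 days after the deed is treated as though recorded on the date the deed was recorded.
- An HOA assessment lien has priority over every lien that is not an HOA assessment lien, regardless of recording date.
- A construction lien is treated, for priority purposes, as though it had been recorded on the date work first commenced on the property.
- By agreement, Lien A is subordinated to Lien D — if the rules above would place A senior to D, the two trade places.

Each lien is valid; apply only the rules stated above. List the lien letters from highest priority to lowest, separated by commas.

F, D, A, C, B, G, E

First, effective dates: E relates back to Oct 31, 2016 (work commenced); G's effective date is the deed date, Aug 15, 2016.
F, as an HOA assessment lien, has superpriority and ranks first.
The other liens, earliest effective date first: A (Dec 28, 2014), D (Feb 14, 2015), C (Nov 15, 2015), B (May 11, 2016), G (Aug 15, 2016), E (Oct 31, 2016).
A would otherwise be senior to D, so under the subordination agreement A and D exchange positions.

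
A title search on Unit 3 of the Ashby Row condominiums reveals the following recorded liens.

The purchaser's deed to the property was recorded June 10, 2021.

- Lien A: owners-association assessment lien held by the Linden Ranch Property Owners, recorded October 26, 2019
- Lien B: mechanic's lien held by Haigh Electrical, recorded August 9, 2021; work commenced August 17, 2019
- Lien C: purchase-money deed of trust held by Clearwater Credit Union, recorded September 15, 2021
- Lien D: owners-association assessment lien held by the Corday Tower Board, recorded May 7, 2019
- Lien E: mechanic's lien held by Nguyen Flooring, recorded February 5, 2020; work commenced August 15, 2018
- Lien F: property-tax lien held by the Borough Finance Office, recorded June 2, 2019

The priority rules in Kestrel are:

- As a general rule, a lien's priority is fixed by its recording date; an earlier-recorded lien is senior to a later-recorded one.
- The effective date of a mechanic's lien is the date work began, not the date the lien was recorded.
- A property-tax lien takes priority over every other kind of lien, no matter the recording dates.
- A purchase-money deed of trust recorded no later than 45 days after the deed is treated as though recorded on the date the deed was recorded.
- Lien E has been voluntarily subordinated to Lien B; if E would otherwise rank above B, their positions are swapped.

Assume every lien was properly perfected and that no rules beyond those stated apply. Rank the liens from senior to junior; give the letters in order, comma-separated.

Effective dates: B is treated as recorded August 17, 2019, the work-commencement date; C was recorded 97 days after the deed, outside the 45-day window, so it keeps its recording date; E's effective date is August 15, 2018, when work began.
F is a property-tax lien, so it outranks all other liens regardless of date.
Ordering the rest by effective date: E (August 15, 2018), D (May 7, 2019), B (August 17, 2019), A (October 26, 2019), C (September 15, 2021).
E would otherwise be senior to B, so under the subordination agreement E and B exchange positions.

F, B, D, E, A, C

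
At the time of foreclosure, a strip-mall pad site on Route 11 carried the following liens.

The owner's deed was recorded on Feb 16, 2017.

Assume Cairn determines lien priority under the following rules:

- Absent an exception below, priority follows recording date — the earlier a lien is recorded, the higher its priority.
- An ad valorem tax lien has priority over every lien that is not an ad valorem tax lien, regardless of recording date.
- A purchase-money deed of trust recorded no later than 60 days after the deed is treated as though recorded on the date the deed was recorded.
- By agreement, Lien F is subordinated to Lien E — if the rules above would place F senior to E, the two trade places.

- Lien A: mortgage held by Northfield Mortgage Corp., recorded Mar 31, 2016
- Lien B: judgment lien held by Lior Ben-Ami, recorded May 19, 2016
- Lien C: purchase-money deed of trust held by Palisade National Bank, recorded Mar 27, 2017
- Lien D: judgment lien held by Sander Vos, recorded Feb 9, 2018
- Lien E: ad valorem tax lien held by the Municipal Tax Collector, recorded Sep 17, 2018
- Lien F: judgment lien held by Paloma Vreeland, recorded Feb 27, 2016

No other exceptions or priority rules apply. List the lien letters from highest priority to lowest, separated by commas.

E, F, A, B, C, D

Effective dates: C relates back to the deed date Feb 16, 2017.
E is an ad valorem tax lien and takes priority over every other lien.
Remaining liens by effective date: F (Feb 27, 2016), A (Mar 31, 2016), B (May 19, 2016), C (Feb 16, 2017), D (Feb 9, 2018).
F is already junior to E, so the subordination agreement changes nothing.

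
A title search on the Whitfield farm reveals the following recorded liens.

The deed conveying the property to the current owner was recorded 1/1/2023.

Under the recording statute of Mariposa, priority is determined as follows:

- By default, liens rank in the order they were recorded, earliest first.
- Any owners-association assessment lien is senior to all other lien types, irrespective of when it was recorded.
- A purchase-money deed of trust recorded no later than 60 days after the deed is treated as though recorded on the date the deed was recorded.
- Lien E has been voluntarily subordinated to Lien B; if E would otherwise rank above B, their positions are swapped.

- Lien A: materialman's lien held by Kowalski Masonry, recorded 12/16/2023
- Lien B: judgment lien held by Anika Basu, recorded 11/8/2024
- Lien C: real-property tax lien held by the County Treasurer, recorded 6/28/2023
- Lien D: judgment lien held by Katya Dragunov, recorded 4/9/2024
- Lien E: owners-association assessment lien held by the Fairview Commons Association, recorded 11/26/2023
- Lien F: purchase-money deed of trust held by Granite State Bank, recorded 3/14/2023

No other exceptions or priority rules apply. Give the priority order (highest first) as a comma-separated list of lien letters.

B, F, C, A, D, E

First, effective dates: F missed the 60-day window (72 days after the deed), so its recording date stands.
E is an owners-association assessment lien, so it outranks all other liens regardless of date.
The other liens, earliest effective date first: F (3/14/2023), C (6/28/2023), A (12/16/2023), D (4/9/2024), B (11/8/2024).
E is senior to B before the subordination, so the two trade places.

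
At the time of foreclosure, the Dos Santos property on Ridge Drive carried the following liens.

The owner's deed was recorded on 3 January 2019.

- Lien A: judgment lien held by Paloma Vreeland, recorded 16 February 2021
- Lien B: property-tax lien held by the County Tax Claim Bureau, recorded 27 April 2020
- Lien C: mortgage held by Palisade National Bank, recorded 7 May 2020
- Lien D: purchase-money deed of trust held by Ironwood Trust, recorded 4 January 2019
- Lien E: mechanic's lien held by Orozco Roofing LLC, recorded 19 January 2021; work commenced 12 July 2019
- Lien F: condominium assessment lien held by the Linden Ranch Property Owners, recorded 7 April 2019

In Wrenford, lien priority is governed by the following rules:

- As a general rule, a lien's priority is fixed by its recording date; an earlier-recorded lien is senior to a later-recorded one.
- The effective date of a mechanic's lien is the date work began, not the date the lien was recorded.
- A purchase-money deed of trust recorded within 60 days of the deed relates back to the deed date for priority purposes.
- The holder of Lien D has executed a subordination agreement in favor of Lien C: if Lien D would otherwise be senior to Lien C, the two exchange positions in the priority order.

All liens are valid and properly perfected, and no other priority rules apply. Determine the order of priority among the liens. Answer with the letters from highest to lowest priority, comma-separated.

Adjusting effective dates: D's effective date is the deed date, 3 January 2019; E's effective date is 12 July 2019, when work began.
Sorted by effective date: D (3 January 2019), F (7 April 2019), E (12 July 2019), B (27 April 2020), C (7 May 2020), A (16 February 2021).
Because D would otherwise rank above C, the subordination swaps them.

C, F, E, B, D, A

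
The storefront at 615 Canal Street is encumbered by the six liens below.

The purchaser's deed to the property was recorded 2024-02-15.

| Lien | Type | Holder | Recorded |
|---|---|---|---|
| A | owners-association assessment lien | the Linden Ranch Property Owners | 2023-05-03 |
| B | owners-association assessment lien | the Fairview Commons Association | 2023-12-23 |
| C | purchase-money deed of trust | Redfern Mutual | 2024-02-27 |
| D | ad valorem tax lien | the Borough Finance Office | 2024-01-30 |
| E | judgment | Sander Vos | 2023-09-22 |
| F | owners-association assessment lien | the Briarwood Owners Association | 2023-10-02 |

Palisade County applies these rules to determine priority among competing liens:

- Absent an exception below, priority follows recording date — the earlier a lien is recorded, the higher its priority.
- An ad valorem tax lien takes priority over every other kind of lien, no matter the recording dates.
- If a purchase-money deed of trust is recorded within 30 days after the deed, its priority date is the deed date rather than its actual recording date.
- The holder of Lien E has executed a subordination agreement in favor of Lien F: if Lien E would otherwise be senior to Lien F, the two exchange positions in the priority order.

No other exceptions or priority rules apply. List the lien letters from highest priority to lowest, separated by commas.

D, A, F, E, B, C

Adjusting effective dates: C relates back to the deed date 2024-02-15.
As an ad valorem tax lien, D is senior to every other lien.
Ordering the rest by effective date: A (2023-05-03), E (2023-09-22), F (2023-10-02), B (2023-12-23), C (2024-02-15).
The subordination applies — E was senior to F — so E and F swap.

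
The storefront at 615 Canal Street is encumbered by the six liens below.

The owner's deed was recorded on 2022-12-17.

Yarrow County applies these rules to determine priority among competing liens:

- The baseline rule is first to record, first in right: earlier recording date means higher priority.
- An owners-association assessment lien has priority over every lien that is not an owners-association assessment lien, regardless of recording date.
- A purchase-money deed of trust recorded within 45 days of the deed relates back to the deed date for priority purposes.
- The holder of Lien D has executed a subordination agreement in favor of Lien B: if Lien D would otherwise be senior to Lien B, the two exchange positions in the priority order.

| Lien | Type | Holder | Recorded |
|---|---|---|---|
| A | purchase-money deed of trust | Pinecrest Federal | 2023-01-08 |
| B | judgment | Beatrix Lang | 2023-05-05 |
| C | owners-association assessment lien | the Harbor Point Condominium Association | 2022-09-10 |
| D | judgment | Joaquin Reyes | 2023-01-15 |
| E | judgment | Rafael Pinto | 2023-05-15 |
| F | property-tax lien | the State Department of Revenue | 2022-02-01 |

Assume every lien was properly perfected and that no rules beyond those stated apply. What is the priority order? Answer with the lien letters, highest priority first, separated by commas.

Effective dates after the stated exceptions: A's effective date is the deed date, 2022-12-17.
As an owners-association assessment lien, C is senior to every other lien.
Remaining liens by effective date: F (2022-02-01), A (2022-12-17), D (2023-01-15), B (2023-05-05), E (2023-05-15).
The subordination applies — D was senior to B — so D and B swap.

C, F, A, B, D, E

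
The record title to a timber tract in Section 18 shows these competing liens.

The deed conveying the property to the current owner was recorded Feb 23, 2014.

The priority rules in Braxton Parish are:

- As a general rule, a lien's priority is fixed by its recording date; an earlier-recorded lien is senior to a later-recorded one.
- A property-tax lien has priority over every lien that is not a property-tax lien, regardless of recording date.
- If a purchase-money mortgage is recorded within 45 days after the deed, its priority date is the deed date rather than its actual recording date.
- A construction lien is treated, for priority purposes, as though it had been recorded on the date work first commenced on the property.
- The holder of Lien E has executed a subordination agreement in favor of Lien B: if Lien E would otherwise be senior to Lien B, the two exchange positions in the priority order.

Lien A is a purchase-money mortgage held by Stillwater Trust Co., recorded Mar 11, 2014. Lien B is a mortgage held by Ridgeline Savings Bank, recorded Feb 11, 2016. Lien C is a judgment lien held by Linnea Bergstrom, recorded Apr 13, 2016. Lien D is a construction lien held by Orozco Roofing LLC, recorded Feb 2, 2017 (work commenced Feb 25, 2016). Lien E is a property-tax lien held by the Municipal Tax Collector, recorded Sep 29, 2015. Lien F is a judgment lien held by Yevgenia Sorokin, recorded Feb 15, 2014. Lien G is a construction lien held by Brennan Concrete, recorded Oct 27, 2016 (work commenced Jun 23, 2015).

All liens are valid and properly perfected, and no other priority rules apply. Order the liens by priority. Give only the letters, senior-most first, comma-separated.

Effective dates: A's effective date is the deed date, Feb 23, 2014; D is treated as recorded Feb 25, 2016, the work-commencement date; G relates back to Jun 23, 2015 (work commenced).
E, as a property-tax lien, has superpriority and ranks first.
Remaining liens by effective date: F (Feb 15, 2014), A (Feb 23, 2014), G (Jun 23, 2015), B (Feb 11, 2016), D (Feb 25, 2016), C (Apr 13, 2016).
E would otherwise be senior to B, so under the subordination agreement E and B exchange positions.

B, F, A, G, E, D, C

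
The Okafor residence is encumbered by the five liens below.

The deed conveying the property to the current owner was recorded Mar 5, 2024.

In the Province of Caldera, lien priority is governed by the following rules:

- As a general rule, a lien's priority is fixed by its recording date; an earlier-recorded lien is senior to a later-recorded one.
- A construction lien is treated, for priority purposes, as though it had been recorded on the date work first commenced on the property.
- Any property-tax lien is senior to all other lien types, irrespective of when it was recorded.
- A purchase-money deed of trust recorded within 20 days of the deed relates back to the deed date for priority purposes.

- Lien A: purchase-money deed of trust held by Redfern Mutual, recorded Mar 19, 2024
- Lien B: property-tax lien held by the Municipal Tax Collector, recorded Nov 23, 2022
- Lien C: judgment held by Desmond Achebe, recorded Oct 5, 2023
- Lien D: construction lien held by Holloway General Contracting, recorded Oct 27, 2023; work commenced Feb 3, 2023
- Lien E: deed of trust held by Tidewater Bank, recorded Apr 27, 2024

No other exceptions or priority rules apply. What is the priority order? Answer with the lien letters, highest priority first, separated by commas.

B, D, C, A, E

First, effective dates: A's effective date is the deed date, Mar 5, 2024; D is treated as recorded Feb 3, 2023, the work-commencement date.
B is a property-tax lien, so it outranks all other liens regardless of date.
Ordering the rest by effective date: D (Feb 3, 2023), C (Oct 5, 2023), A (Mar 5, 2024), E (Apr 27, 2024).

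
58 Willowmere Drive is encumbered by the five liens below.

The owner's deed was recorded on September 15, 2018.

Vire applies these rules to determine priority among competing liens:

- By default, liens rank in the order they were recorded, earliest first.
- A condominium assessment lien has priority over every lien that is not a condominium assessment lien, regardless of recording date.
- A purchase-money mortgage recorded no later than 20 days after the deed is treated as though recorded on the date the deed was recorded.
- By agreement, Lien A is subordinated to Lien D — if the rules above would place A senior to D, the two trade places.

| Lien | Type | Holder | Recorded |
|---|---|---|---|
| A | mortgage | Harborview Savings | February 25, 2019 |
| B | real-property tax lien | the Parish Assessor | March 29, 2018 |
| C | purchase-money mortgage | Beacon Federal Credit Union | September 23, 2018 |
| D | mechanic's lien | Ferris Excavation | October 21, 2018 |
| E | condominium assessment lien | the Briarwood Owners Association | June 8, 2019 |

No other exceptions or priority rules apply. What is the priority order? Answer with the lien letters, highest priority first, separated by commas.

First, effective dates: C relates back to the deed date September 15, 2018.
E is a condominium assessment lien, so it outranks all other liens regardless of date.
Among the remaining liens, by effective date: B (March 29, 2018), C (September 15, 2018), D (October 21, 2018), A (February 25, 2019).
A already ranks below D; the subordination has no effect.

E, B, C, D, A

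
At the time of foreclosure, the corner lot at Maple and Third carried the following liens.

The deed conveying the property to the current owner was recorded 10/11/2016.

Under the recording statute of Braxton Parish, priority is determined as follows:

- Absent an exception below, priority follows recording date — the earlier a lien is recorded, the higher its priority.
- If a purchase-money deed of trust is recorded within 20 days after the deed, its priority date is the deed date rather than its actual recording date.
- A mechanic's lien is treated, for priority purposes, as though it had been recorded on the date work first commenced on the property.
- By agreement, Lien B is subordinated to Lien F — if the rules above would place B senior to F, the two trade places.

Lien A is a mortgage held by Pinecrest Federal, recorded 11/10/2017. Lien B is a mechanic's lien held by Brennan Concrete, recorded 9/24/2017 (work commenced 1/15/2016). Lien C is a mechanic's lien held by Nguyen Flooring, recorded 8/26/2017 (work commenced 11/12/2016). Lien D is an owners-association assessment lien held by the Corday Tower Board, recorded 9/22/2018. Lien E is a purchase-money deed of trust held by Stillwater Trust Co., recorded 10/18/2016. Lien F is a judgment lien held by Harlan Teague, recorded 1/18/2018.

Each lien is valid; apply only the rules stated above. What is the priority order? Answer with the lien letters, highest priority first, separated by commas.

F, E, C, A, B, D

Adjusting effective dates: B is treated as recorded 1/15/2016, the work-commencement date; C's effective date is 11/12/2016, when work began; E's effective date is the deed date, 10/11/2016.
Ordering by effective date: B (1/15/2016), E (10/11/2016), C (11/12/2016), A (11/10/2017), F (1/18/2018), D (9/22/2018).
Because B would otherwise rank above F, the subordination swaps them.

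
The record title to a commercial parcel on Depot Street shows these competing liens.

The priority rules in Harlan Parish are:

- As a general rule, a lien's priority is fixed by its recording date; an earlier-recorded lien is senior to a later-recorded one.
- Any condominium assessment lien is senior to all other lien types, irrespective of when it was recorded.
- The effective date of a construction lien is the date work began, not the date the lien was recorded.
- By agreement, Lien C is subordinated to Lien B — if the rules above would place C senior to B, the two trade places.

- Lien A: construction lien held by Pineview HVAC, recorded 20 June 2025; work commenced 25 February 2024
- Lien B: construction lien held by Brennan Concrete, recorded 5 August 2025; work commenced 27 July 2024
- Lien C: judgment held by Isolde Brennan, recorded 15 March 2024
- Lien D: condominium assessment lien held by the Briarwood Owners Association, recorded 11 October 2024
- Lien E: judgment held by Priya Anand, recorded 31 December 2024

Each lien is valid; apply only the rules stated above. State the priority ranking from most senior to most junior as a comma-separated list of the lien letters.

Effective dates: A relates back to 25 February 2024 (work commenced); B relates back to 27 July 2024 (work commenced).
D is a condominium assessment lien, so it outranks all other liens regardless of date.
Among the remaining liens, by effective date: A (25 February 2024), C (15 March 2024), B (27 July 2024), E (31 December 2024).
Because C would otherwise rank above B, the subordination swaps them.

D, A, B, C, E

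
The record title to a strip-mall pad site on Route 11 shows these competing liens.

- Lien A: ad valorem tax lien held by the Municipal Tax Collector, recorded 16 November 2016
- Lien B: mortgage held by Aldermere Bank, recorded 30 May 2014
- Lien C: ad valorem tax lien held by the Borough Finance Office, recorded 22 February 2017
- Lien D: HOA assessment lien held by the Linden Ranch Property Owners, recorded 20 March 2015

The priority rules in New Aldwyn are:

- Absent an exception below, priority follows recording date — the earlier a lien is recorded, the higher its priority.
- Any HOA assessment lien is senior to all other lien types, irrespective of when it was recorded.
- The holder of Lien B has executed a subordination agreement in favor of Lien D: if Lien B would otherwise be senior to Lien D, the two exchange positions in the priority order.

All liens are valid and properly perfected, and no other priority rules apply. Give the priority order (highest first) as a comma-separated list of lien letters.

D, B, A, C

D is an HOA assessment lien, so it outranks all other liens regardless of date.
Remaining liens by effective date: B (30 May 2014), A (16 November 2016), C (22 February 2017).
B already ranks below D; the subordination has no effect.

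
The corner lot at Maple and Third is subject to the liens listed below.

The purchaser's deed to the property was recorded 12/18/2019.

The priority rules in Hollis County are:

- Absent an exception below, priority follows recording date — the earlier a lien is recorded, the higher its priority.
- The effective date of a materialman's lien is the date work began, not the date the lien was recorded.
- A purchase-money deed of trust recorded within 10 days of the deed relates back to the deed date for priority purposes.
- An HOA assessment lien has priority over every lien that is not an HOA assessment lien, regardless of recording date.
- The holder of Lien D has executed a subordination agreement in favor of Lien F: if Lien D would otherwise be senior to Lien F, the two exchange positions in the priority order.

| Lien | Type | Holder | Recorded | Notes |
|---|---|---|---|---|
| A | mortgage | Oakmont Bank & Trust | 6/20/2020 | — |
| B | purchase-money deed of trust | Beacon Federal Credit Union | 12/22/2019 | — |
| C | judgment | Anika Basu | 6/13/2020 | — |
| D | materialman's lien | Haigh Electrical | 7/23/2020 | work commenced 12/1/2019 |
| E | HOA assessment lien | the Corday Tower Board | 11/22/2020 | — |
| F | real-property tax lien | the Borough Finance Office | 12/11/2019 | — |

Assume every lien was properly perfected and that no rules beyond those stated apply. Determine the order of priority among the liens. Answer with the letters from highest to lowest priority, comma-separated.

E, F, D, B, C, A

Adjusting effective dates: B was recorded within the 10-day window, so its effective date is the deed date 12/18/2019; D relates back to 12/1/2019 (work commenced).
E is an HOA assessment lien, so it outranks all other liens regardless of date.
Ordering the rest by effective date: D (12/1/2019), F (12/11/2019), B (12/18/2019), C (6/13/2020), A (6/20/2020).
The subordination applies — D was senior to F — so D and F swap.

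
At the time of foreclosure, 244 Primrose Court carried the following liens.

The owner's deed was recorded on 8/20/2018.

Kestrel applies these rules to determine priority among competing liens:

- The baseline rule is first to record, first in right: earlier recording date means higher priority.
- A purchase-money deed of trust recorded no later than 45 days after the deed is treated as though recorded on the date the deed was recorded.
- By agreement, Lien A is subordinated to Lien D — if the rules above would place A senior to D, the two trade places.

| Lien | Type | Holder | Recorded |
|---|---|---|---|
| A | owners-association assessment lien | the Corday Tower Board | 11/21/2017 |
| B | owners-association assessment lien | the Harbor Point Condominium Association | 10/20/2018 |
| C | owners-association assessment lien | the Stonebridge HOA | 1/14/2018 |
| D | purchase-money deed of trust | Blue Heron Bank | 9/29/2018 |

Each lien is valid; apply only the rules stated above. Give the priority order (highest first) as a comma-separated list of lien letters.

First, effective dates: D's effective date is the deed date, 8/20/2018.
By effective date, earliest first: A (11/21/2017), C (1/14/2018), D (8/20/2018), B (10/20/2018).
The subordination applies — A was senior to D — so A and D swap.

D, C, A, B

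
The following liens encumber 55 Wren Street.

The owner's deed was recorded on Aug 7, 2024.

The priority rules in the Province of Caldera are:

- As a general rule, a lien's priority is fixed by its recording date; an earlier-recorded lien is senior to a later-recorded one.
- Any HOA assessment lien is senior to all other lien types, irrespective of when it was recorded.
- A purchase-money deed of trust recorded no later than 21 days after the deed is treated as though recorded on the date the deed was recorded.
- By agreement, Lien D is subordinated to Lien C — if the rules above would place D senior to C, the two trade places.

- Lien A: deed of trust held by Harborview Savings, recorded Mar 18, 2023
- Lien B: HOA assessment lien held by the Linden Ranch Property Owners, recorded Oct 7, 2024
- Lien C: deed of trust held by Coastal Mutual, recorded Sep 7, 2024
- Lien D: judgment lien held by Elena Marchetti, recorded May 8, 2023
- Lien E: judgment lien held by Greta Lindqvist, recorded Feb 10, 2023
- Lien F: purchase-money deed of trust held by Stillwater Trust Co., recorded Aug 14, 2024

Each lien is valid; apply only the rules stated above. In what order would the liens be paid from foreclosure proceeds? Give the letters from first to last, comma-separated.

Effective dates after the stated exceptions: F relates back to the deed date Aug 7, 2024.
B, as an HOA assessment lien, has superpriority and ranks first.
Remaining liens by effective date: E (Feb 10, 2023), A (Mar 18, 2023), D (May 8, 2023), F (Aug 7, 2024), C (Sep 7, 2024).
Because D would otherwise rank above C, the subordination swaps them.

B, E, A, C, F, D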